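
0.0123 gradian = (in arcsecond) 39.85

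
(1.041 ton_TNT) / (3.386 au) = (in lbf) 0.001933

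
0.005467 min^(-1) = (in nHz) 9.112e+04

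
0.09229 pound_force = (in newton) 0.4105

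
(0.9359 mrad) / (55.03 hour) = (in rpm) 4.511e-08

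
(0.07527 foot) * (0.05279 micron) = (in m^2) 1.211e-09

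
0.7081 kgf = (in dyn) 6.944e+05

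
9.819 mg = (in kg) 9.819e-06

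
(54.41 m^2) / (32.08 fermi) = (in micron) 1.696e+21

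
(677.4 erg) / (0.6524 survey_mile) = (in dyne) 0.006452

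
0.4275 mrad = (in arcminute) 1.47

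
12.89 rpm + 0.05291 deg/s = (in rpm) 12.9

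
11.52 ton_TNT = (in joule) 4.82e+10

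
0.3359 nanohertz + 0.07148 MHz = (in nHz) 7.148e+13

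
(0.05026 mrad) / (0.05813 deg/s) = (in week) 8.191e-08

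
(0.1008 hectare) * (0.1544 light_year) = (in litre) 1.472e+21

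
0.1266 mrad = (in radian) 0.0001266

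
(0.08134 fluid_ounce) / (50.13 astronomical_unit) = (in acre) 7.926e-23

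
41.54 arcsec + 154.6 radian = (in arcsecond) 3.189e+07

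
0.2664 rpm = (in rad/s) 0.0279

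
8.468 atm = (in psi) 124.4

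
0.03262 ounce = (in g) 0.9248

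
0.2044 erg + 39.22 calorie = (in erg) 1.641e+09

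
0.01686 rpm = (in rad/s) 0.001766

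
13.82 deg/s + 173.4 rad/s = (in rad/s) 173.6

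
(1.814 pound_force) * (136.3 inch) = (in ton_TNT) 6.677e-09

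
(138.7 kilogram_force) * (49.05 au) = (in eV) 6.229e+34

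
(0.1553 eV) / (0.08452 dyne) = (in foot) 9.658e-14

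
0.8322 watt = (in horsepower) 0.001116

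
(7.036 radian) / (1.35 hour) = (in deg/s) 0.08295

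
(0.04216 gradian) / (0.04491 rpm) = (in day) 1.63e-06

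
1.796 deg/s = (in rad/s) 0.03135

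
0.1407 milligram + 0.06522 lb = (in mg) 2.958e+04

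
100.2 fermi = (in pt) 2.84e-10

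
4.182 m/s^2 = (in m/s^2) 4.182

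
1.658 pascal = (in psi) 0.0002405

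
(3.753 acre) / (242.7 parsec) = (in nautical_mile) 1.095e-18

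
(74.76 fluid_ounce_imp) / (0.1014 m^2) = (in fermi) 2.095e+13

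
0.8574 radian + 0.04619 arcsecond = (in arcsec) 1.769e+05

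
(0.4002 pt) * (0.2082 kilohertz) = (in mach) 8.633e-05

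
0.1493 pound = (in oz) 2.389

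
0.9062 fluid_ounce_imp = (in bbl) 0.0001619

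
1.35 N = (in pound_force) 0.3035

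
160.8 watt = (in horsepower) 0.2156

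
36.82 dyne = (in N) 0.0003682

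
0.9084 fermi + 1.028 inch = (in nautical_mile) 1.41e-05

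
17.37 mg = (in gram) 0.01737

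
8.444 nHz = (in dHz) 8.444e-08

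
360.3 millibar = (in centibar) 36.03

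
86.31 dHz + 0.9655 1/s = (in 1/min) 575.8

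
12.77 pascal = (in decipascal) 127.7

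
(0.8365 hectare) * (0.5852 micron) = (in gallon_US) 1.293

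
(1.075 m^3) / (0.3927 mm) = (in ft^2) 2.947e+04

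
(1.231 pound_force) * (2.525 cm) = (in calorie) 0.03305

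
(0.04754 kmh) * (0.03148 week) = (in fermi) 2.514e+17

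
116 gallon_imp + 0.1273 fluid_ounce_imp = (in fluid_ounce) 1.783e+04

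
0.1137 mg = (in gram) 0.0001137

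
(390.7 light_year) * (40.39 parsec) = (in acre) 1.138e+33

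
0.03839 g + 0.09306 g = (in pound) 0.0002898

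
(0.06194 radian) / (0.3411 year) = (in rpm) 5.499e-08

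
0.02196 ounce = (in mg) 622.6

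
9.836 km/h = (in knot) 5.311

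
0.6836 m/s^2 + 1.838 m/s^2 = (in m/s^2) 2.522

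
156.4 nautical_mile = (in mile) 180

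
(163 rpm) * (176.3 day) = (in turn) 4.138e+07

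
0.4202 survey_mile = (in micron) 6.762e+08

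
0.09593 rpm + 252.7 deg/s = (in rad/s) 4.42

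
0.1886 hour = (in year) 2.153e-05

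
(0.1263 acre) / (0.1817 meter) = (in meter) 2813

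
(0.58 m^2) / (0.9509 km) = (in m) 0.0006099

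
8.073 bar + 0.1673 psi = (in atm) 7.979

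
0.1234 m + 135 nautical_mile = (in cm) 2.5e+07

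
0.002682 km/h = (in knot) 0.001448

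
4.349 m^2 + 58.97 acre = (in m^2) 2.386e+05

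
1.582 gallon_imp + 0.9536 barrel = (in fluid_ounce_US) 5370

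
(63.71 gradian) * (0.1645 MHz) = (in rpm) 1.572e+06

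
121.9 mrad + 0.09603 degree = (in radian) 0.1236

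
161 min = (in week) 0.01597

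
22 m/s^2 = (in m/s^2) 22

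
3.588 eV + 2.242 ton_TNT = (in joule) 9.381e+09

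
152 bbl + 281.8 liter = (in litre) 2.445e+04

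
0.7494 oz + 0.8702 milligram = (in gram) 21.25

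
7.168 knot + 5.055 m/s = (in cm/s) 874.3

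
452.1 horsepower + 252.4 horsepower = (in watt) 5.253e+05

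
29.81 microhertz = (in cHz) 0.002981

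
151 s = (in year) 4.788e-06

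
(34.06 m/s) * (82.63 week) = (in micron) 1.702e+15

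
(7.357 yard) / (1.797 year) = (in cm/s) 1.187e-05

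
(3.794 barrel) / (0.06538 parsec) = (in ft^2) 3.218e-15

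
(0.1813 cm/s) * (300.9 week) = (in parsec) 1.069e-11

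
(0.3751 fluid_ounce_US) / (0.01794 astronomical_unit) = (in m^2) 4.133e-15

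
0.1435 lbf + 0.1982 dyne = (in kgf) 0.06509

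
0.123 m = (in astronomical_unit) 8.222e-13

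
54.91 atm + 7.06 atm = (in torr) 4.71e+04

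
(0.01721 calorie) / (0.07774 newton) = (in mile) 0.0005755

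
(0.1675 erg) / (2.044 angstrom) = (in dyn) 8.195e+06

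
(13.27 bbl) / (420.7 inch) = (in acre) 4.879e-05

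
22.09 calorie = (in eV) 5.769e+20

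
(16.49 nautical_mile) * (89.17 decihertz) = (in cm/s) 2.723e+07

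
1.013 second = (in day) 1.172e-05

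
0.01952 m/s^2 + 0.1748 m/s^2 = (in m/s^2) 0.1943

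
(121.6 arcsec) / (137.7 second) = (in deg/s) 0.0002453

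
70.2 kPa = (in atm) 0.6928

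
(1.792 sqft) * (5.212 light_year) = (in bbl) 5.163e+16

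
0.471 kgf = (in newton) 4.619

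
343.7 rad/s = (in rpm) 3282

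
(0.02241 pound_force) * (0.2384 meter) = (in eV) 1.483e+17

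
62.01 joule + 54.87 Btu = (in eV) 3.617e+23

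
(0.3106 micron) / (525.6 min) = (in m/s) 9.849e-12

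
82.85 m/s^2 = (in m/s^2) 82.85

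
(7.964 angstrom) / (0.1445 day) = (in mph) 1.427e-13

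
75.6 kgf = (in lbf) 166.7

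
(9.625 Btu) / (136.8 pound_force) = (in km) 0.01669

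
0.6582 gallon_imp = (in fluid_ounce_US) 101.2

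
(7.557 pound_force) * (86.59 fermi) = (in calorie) 6.957e-13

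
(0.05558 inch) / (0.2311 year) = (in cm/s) 1.937e-08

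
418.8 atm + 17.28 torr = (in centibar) 4.244e+04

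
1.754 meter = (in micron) 1.754e+06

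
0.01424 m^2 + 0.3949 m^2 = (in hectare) 4.091e-05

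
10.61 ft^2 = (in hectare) 9.857e-05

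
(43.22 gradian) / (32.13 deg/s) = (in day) 1.401e-05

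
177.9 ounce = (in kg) 5.043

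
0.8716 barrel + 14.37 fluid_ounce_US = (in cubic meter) 0.139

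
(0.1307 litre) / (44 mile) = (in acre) 4.561e-13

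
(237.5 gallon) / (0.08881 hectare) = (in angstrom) 1.012e+07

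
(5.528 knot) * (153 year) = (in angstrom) 1.372e+20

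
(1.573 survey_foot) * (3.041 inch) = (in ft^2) 0.3986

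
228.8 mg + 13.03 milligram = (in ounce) 0.00853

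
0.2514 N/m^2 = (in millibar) 0.002514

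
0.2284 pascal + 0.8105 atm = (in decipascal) 8.212e+05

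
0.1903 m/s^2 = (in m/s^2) 0.1903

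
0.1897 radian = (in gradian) 12.08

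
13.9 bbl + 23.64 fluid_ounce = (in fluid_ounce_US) 7.475e+04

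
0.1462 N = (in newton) 0.1462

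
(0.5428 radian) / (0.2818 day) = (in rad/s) 2.229e-05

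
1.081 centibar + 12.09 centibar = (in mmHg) 98.79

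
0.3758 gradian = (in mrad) 5.903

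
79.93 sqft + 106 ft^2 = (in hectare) 0.001727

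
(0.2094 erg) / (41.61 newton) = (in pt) 1.427e-06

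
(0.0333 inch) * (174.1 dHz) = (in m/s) 0.01473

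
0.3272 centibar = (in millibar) 3.272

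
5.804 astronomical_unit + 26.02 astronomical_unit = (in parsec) 0.0001543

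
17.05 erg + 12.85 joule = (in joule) 12.85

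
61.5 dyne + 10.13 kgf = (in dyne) 9.934e+06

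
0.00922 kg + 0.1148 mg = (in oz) 0.3252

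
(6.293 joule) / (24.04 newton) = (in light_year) 2.767e-17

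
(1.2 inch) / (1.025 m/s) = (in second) 0.02974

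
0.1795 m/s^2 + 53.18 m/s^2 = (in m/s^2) 53.36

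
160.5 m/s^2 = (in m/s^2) 160.5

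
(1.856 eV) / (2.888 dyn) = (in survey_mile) 6.398e-18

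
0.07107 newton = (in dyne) 7107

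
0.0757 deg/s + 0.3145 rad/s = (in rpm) 3.016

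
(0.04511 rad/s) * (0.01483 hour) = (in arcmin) 8279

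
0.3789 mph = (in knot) 0.3293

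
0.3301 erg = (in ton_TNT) 7.89e-18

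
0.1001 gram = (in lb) 0.0002207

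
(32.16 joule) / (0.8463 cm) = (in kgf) 387.5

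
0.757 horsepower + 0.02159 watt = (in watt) 564.5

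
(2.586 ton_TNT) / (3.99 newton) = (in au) 0.01813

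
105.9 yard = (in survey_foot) 317.7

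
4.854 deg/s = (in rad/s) 0.08472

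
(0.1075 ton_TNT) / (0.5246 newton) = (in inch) 3.376e+10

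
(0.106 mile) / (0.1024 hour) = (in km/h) 1.666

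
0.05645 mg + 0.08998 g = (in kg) 9.004e-05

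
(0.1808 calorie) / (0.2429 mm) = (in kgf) 317.6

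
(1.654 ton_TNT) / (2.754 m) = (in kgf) 2.562e+08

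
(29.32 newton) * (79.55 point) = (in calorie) 0.1967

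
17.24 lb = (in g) 7820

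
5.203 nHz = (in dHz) 5.203e-08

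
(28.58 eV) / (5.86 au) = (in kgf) 5.326e-31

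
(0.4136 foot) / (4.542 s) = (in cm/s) 2.776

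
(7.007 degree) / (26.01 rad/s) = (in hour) 1.306e-06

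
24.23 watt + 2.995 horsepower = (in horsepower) 3.027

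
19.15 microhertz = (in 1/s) 1.915e-05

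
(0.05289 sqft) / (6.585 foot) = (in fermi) 2.448e+12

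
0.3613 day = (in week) 0.05161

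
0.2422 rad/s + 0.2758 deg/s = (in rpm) 2.359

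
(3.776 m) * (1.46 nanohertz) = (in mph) 1.233e-08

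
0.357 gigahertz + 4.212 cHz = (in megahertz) 357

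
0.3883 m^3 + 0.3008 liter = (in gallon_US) 102.7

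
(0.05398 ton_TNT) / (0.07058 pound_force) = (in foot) 2.36e+09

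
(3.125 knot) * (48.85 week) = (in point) 1.346e+11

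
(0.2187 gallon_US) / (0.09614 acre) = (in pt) 0.006032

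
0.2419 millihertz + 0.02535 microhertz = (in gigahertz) 2.419e-13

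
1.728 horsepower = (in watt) 1289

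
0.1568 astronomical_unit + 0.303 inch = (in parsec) 7.602e-07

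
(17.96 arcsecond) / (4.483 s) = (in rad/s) 1.942e-05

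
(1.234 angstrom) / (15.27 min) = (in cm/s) 1.347e-11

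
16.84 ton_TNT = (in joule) 7.046e+10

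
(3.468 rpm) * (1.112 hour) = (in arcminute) 4.998e+06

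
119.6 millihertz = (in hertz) 0.1196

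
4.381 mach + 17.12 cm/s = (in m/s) 1492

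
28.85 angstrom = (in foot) 9.465e-09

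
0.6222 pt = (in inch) 0.008642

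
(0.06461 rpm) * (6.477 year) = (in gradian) 8.798e+07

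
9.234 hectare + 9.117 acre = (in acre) 31.93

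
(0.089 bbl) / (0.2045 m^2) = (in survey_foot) 0.227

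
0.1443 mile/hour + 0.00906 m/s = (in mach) 0.0002161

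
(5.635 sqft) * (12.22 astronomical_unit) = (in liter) 9.57e+14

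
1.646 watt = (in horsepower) 0.002207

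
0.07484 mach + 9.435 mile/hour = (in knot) 57.73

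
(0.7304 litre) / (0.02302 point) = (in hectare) 0.008994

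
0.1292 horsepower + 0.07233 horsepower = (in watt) 150.3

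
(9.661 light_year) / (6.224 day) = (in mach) 4.992e+08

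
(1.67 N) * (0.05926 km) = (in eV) 6.177e+20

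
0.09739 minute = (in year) 1.853e-07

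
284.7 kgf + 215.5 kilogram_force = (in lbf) 1103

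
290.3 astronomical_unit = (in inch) 1.71e+15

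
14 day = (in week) 2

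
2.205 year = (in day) 804.8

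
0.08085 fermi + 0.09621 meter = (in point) 272.7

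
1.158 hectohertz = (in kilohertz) 0.1158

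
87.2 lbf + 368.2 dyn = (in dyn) 3.879e+07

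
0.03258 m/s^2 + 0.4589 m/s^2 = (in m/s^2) 0.4915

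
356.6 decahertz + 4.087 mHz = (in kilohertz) 3.566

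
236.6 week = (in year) 4.538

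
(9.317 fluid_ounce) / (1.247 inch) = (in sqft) 0.09364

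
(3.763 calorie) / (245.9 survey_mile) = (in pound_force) 8.944e-06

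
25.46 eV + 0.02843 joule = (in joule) 0.02843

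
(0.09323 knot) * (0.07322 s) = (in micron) 3512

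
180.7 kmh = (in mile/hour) 112.3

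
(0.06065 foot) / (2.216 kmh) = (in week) 4.966e-08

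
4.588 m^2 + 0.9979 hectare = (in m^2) 9984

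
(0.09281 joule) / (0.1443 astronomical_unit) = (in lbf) 9.665e-13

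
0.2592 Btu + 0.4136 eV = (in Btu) 0.2592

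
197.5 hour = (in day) 8.229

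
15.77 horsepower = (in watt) 1.176e+04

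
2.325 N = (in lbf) 0.5227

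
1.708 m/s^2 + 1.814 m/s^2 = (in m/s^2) 3.522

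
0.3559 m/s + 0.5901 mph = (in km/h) 2.231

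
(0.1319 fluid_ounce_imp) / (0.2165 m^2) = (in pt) 0.04907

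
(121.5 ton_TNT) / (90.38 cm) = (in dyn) 5.625e+16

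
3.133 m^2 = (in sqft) 33.72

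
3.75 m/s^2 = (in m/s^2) 3.75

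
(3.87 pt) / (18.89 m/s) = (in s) 7.227e-05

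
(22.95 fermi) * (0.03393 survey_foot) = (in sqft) 2.555e-15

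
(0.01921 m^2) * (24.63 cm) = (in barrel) 0.02976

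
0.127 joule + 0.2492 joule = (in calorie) 0.08991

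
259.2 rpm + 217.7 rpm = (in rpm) 476.9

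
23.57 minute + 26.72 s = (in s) 1441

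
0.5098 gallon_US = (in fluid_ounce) 65.25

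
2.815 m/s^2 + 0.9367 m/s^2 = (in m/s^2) 3.752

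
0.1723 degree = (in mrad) 3.007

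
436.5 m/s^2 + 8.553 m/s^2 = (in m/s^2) 445.1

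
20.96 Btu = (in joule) 2.211e+04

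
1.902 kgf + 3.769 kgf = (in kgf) 5.671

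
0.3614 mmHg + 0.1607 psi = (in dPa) 1.156e+04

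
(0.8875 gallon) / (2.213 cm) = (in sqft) 1.634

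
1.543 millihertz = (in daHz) 0.0001543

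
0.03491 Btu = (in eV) 2.299e+20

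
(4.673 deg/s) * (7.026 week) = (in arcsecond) 7.149e+10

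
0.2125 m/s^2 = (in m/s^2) 0.2125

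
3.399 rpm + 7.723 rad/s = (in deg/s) 462.9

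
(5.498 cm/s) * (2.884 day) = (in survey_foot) 4.495e+04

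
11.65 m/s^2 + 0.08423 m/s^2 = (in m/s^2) 11.73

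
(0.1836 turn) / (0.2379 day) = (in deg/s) 0.003216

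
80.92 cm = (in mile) 0.0005028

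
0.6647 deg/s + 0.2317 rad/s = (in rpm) 2.323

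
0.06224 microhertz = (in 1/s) 6.224e-08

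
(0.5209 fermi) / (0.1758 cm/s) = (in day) 3.429e-18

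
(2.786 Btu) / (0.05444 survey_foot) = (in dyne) 1.771e+10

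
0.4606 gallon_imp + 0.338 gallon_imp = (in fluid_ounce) 122.8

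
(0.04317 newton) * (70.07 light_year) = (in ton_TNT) 6.84e+06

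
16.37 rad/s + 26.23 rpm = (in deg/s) 1095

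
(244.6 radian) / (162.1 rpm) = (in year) 4.569e-07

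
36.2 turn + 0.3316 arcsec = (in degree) 1.303e+04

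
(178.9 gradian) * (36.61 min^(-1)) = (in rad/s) 1.715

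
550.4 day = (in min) 7.926e+05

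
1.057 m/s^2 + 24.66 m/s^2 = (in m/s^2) 25.72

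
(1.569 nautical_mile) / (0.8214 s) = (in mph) 7913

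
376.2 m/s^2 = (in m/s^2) 376.2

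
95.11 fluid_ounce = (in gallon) 0.743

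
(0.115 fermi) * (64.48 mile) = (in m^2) 1.193e-11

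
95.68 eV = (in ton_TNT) 3.664e-27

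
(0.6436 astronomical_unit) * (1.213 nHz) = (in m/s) 116.8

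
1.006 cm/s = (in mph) 0.0225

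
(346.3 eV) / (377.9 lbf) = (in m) 3.301e-20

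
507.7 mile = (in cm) 8.171e+07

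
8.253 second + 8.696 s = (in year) 5.374e-07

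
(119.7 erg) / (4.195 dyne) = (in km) 0.0002853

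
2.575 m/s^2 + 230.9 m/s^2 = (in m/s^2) 233.5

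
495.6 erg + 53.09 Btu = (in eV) 3.496e+23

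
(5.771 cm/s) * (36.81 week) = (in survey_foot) 4.215e+06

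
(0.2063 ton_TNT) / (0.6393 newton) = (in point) 3.827e+12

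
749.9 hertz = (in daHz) 74.99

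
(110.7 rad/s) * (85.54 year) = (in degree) 1.711e+13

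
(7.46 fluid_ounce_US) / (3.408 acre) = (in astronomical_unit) 1.069e-19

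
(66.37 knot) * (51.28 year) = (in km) 5.522e+07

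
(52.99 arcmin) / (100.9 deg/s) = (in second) 0.008753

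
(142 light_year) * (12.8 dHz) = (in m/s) 1.72e+18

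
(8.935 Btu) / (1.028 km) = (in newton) 9.17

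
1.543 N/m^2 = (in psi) 0.0002238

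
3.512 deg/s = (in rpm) 0.5853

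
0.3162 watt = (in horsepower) 0.000424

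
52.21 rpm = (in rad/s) 5.467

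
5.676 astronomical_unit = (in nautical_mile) 4.585e+08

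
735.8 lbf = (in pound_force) 735.8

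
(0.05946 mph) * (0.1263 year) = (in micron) 1.059e+11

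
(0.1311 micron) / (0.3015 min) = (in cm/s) 7.247e-07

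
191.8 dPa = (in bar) 0.0001918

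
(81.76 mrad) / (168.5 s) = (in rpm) 0.004634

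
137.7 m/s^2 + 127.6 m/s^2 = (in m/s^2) 265.3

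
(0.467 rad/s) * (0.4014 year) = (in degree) 3.387e+08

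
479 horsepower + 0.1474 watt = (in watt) 3.572e+05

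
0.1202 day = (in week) 0.01717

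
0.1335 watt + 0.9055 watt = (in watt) 1.039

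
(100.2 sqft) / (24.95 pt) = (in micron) 1.058e+09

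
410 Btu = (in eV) 2.7e+24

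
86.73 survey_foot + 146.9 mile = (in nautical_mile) 127.7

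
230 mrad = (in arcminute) 790.7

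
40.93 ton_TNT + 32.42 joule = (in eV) 1.069e+30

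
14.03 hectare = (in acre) 34.67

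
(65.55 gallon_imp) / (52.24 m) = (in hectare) 5.704e-07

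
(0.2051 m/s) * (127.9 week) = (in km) 1.587e+04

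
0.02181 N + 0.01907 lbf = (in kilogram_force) 0.01087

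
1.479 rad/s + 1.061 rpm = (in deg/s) 91.11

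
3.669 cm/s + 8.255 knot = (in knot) 8.326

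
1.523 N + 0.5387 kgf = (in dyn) 6.806e+05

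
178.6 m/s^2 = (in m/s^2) 178.6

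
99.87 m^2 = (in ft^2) 1075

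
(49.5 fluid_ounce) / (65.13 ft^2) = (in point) 0.6858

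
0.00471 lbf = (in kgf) 0.002136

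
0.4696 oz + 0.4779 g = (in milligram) 1.379e+04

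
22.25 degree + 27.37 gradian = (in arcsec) 1.688e+05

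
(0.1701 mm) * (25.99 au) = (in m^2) 6.614e+08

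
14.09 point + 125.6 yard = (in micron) 1.149e+08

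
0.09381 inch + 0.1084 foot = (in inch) 1.395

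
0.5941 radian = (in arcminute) 2042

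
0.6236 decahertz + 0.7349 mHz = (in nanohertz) 6.237e+09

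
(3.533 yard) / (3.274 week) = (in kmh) 5.873e-06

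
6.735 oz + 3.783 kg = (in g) 3974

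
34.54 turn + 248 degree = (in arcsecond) 4.566e+07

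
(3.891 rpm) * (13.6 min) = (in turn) 52.92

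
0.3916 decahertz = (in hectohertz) 0.03916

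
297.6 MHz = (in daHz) 2.976e+07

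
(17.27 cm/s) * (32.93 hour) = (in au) 1.369e-07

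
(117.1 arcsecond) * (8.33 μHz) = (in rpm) 4.516e-08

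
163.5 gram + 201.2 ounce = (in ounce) 207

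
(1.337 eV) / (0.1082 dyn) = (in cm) 1.98e-11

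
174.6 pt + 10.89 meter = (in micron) 1.095e+07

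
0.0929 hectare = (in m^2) 929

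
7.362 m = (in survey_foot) 24.15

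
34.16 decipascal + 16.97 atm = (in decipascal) 1.719e+07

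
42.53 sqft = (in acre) 0.0009764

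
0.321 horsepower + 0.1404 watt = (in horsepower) 0.3212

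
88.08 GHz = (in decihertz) 8.808e+11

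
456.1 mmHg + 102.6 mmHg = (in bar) 0.7449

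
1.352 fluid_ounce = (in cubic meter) 3.998e-05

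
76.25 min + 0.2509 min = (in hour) 1.275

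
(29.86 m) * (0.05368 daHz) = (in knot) 31.16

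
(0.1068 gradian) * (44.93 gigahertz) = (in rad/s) 7.538e+07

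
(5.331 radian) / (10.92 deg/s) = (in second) 27.97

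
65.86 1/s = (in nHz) 6.586e+10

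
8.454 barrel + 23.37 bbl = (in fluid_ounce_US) 1.711e+05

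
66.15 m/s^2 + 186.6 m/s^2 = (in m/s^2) 252.8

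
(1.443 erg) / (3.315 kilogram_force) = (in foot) 1.456e-08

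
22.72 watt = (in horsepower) 0.03047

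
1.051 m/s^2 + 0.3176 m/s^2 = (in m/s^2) 1.369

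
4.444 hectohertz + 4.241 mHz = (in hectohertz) 4.444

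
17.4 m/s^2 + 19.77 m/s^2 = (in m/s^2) 37.17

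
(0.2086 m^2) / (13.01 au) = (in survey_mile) 6.66e-17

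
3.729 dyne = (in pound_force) 8.383e-06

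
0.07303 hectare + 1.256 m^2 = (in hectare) 0.07316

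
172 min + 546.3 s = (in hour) 3.018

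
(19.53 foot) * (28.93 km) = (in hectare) 17.22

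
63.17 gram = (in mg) 6.317e+04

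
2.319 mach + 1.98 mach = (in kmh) 5270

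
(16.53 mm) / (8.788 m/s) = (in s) 0.001881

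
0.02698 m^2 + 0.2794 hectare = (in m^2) 2794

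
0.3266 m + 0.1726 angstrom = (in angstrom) 3.266e+09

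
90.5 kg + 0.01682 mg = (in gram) 9.05e+04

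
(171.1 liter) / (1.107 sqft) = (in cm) 166.4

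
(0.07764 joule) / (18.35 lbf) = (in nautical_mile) 5.136e-07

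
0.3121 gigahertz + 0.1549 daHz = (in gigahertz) 0.3121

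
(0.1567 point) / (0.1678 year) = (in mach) 3.068e-14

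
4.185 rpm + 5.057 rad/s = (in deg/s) 314.9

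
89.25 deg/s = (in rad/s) 1.558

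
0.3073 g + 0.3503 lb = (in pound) 0.351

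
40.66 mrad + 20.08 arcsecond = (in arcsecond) 8407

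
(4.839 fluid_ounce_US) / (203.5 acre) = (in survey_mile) 1.08e-13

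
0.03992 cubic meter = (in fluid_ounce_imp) 1405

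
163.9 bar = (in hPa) 1.639e+05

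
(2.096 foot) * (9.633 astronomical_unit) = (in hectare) 9.206e+07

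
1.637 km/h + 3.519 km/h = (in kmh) 5.156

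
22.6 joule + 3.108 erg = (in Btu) 0.02142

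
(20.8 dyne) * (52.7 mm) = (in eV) 6.842e+13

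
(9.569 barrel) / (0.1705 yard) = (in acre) 0.002411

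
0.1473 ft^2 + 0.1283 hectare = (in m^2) 1283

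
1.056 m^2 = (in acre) 0.0002609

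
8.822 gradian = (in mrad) 138.6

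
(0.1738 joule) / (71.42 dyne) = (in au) 1.627e-09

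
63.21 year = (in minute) 3.322e+07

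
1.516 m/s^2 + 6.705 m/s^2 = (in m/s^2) 8.221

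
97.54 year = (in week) 5086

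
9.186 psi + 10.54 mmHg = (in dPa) 6.474e+05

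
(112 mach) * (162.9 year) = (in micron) 1.959e+20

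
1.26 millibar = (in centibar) 0.126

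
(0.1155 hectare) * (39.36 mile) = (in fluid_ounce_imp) 2.575e+12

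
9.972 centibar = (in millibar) 99.72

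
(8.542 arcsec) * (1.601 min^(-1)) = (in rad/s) 1.105e-06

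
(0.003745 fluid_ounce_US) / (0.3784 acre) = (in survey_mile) 4.494e-14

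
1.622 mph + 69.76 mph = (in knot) 62.03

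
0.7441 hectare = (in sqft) 8.009e+04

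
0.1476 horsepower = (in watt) 110.1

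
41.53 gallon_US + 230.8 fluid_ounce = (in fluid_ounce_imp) 5773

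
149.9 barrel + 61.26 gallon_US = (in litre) 2.406e+04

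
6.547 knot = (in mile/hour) 7.534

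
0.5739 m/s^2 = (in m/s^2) 0.5739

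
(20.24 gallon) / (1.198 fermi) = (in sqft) 6.884e+14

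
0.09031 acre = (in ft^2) 3934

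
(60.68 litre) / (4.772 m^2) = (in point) 36.04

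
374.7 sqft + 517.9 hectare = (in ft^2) 5.575e+07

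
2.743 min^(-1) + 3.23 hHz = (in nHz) 3.23e+11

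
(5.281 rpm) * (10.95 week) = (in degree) 2.098e+08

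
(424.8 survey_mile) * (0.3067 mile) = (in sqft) 3.632e+09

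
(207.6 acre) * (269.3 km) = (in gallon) 5.977e+13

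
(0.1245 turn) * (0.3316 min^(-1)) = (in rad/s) 0.004323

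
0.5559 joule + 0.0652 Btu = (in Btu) 0.06573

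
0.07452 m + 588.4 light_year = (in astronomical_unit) 3.721e+07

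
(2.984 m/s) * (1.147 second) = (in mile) 0.002127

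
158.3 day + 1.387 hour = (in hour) 3801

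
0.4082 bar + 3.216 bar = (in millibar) 3624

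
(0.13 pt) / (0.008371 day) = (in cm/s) 6.341e-06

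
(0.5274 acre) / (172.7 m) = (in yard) 13.52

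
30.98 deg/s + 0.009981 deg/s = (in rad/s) 0.5409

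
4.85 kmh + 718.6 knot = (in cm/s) 3.71e+04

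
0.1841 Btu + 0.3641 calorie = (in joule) 195.8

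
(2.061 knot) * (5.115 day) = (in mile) 291.2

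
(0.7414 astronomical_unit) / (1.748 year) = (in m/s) 2012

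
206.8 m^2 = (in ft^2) 2226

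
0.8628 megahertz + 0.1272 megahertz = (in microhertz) 9.9e+11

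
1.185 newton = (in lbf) 0.2664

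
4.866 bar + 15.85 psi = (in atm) 5.881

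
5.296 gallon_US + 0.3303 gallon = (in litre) 21.3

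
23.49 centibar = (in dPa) 2.349e+05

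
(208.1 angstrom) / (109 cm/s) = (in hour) 5.303e-12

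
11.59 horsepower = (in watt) 8643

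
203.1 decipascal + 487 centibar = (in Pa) 4.87e+05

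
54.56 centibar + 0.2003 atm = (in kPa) 74.86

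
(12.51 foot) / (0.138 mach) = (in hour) 2.254e-05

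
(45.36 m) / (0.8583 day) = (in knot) 0.001189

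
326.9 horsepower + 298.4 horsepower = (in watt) 4.663e+05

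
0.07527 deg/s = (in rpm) 0.01255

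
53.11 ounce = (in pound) 3.319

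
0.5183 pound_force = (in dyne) 2.306e+05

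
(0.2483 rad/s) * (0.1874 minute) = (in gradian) 177.7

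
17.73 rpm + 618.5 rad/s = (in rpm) 5924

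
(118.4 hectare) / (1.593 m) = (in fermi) 7.433e+20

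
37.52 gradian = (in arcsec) 1.216e+05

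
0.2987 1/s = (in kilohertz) 0.0002987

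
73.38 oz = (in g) 2080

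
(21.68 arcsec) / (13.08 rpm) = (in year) 2.433e-12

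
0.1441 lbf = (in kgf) 0.06536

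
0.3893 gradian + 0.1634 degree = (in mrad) 8.967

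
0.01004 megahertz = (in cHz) 1.004e+06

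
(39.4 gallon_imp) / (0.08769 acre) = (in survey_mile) 3.136e-07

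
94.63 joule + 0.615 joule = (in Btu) 0.09027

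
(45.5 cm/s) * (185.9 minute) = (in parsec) 1.645e-13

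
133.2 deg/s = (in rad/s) 2.325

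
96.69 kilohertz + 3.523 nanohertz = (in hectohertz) 966.9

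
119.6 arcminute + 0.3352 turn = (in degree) 122.7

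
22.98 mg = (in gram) 0.02298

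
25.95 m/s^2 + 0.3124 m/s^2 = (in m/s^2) 26.26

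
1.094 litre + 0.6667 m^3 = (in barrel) 4.2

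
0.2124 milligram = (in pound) 4.683e-07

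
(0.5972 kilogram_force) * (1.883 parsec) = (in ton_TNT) 8.133e+07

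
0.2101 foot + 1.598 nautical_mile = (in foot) 9710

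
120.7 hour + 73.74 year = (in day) 2.692e+04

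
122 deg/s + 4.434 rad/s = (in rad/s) 6.563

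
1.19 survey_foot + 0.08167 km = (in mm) 8.203e+04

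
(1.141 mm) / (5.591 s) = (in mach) 5.993e-07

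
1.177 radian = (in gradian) 74.93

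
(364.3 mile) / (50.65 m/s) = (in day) 0.134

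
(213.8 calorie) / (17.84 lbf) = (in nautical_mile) 0.006087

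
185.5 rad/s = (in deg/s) 1.063e+04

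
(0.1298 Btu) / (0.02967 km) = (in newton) 4.616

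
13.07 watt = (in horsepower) 0.01753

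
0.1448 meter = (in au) 9.679e-13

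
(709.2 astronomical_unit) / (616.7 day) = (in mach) 5848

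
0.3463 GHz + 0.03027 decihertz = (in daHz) 3.463e+07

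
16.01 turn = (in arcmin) 3.458e+05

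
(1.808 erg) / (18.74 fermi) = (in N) 9.648e+06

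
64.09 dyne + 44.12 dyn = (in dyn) 108.2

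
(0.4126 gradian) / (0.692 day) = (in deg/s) 6.211e-06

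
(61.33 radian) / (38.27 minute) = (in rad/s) 0.02671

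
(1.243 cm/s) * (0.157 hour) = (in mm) 7025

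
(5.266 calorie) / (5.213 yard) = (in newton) 4.622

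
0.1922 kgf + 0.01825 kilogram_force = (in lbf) 0.464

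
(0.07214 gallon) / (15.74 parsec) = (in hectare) 5.623e-26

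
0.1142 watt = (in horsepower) 0.0001531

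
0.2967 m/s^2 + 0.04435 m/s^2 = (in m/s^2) 0.3411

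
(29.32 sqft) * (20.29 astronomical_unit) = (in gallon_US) 2.184e+15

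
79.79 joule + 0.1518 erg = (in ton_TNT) 1.907e-08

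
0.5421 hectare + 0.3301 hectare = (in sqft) 9.388e+04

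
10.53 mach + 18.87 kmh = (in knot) 6980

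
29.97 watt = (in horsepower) 0.04019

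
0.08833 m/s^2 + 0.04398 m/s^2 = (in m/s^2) 0.1323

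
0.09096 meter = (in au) 6.08e-13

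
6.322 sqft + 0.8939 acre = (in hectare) 0.3618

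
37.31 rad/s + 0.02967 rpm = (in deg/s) 2138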